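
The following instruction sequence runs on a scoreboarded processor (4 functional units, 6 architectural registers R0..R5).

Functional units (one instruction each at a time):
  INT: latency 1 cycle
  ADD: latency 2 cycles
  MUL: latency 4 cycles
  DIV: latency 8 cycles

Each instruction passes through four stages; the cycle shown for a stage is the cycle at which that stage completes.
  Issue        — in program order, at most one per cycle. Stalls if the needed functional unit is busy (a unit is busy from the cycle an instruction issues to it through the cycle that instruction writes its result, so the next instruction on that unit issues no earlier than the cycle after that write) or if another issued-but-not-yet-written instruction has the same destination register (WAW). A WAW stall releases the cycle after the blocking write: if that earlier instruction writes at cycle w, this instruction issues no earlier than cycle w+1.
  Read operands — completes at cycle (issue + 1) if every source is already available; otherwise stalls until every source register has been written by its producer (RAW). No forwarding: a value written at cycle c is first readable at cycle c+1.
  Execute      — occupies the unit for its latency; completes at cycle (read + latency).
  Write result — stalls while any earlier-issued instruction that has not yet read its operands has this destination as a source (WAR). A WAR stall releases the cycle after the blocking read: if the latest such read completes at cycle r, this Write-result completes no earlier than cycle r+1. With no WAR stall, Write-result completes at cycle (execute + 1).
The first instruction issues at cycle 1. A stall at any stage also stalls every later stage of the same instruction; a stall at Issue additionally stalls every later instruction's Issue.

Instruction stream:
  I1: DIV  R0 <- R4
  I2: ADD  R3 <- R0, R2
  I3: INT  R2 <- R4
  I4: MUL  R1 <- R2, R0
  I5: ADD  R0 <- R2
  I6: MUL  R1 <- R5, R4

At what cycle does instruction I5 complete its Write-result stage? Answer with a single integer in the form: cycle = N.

I1  is:1  ro:2  ex:10  wr:11
I2  is:2  ro:12  ex:14  wr:15  — RAW R0: wait I1 write@11
I3  is:3  ro:4  ex:5  wr:13  — WAR R2: wait I2 read@12
I4  is:4  ro:14  ex:18  wr:19  — RAW R2: wait I3 write@13
I5  is:16  ro:17  ex:19  wr:20  — struct: ADD busy until I2 writes@15
I6  is:20  ro:21  ex:25  wr:26  — struct: MUL busy until I4 writes@19

cycle = 20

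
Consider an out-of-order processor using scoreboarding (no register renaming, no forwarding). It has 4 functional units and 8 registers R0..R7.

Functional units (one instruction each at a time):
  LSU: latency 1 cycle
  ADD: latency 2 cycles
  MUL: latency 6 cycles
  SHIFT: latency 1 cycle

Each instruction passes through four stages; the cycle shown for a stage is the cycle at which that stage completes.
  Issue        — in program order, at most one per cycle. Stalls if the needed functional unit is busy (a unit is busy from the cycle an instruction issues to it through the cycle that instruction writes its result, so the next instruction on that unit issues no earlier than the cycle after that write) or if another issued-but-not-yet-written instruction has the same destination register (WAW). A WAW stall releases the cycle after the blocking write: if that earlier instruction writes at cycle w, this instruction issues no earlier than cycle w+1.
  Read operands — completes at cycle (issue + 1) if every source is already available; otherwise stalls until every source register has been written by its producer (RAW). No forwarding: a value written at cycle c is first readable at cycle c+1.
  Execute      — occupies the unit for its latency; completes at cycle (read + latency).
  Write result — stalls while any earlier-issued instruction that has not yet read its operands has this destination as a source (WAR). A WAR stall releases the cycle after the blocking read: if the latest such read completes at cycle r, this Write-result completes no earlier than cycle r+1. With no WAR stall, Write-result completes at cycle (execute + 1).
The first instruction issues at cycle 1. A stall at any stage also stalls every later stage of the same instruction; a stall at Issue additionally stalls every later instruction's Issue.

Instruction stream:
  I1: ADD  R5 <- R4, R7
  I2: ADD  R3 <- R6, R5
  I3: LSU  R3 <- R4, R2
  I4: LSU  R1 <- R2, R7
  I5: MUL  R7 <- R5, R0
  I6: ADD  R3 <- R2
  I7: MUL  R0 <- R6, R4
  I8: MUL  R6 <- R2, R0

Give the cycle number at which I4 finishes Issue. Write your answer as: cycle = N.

c1: I1 issues→ADD
c2: I1 reads
c4: I1 exec-done
c5: I1 writes R5
c6: I2 issues→ADD
c7: I2 reads
c9: I2 exec-done
c10: I2 writes R3
c11: I3 issues→LSU
c12: I3 reads
c13: I3 exec-done
c14: I3 writes R3
c15: I4 issues→LSU
c16: I4 reads, I5 issues→MUL
c17: I4 exec-done, I5 reads, I6 issues→ADD
c18: I4 writes R1, I6 reads
c20: I6 exec-done
c21: I6 writes R3
c23: I5 exec-done
c24: I5 writes R7
c25: I7 issues→MUL
c26: I7 reads
c32: I7 exec-done
c33: I7 writes R0
c34: I8 issues→MUL
c35: I8 reads
c41: I8 exec-done
c42: I8 writes R6

cycle = 15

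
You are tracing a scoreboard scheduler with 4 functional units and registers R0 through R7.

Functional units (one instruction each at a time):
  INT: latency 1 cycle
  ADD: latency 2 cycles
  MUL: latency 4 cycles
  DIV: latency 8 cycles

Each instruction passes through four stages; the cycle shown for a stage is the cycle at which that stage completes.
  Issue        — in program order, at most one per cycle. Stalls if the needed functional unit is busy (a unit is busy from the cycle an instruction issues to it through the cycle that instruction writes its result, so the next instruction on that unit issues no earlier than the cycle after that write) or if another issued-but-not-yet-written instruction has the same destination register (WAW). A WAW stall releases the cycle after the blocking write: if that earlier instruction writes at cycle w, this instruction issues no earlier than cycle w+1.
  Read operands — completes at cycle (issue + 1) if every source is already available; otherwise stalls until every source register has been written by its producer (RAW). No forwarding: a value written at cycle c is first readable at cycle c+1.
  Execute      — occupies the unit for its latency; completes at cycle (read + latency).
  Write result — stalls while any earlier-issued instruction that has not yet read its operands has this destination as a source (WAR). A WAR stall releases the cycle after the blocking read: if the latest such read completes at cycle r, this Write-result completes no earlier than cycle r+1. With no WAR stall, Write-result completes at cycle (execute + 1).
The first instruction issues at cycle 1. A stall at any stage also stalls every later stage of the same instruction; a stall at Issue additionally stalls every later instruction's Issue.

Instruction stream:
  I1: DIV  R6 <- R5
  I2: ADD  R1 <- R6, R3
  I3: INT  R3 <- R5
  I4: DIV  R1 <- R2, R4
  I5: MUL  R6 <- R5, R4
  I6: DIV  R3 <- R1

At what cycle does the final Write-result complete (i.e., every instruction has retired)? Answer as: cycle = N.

cycle 1: I1→DIV
cycle 2: I1 RO; I2→ADD
cycle 3: I3→INT
cycle 4: I3 RO
cycle 5: I3 EX
cycle 10: I1 EX
cycle 11: I1 WR R6
cycle 12: I2 RO
cycle 13: I3 WR R3
cycle 14: I2 EX
cycle 15: I2 WR R1
cycle 16: I4→DIV
cycle 17: I4 RO; I5→MUL
cycle 18: I5 RO
cycle 22: I5 EX
cycle 23: I5 WR R6
cycle 25: I4 EX
cycle 26: I4 WR R1
cycle 27: I6→DIV
cycle 28: I6 RO
cycle 36: I6 EX
cycle 37: I6 WR R3

cycle = 37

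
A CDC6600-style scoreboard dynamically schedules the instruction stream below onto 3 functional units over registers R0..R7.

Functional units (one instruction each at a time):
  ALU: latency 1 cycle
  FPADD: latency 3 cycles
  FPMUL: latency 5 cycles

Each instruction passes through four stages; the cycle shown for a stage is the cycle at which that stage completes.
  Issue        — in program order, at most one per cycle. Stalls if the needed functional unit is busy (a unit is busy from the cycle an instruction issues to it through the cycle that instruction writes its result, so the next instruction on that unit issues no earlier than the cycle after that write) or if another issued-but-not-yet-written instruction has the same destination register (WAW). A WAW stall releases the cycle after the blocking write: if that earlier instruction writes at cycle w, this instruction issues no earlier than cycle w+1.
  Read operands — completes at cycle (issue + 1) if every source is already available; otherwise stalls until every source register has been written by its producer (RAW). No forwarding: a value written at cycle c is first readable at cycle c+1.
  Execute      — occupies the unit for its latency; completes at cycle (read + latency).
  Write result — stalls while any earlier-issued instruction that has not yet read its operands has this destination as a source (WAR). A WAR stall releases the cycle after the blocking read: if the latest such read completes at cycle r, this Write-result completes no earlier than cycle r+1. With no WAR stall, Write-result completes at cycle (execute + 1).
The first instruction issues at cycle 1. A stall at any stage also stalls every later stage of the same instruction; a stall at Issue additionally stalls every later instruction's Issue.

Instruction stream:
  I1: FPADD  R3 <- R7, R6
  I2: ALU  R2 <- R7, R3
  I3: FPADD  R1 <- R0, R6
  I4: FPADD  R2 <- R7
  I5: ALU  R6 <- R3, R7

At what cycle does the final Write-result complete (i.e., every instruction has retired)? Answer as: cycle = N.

cycle = 18

I1: IS=1 RO=2 EX=5 WR=6
I2: IS=2 RO=7 EX=8 WR=9  [RAW R3: wait I1 write@6]
I3: IS=7 RO=8 EX=11 WR=12  [struct: FPADD busy until I1 writes@6]
I4: IS=13 RO=14 EX=17 WR=18  [struct: FPADD busy until I3 writes@12]
I5: IS=14 RO=15 EX=16 WR=17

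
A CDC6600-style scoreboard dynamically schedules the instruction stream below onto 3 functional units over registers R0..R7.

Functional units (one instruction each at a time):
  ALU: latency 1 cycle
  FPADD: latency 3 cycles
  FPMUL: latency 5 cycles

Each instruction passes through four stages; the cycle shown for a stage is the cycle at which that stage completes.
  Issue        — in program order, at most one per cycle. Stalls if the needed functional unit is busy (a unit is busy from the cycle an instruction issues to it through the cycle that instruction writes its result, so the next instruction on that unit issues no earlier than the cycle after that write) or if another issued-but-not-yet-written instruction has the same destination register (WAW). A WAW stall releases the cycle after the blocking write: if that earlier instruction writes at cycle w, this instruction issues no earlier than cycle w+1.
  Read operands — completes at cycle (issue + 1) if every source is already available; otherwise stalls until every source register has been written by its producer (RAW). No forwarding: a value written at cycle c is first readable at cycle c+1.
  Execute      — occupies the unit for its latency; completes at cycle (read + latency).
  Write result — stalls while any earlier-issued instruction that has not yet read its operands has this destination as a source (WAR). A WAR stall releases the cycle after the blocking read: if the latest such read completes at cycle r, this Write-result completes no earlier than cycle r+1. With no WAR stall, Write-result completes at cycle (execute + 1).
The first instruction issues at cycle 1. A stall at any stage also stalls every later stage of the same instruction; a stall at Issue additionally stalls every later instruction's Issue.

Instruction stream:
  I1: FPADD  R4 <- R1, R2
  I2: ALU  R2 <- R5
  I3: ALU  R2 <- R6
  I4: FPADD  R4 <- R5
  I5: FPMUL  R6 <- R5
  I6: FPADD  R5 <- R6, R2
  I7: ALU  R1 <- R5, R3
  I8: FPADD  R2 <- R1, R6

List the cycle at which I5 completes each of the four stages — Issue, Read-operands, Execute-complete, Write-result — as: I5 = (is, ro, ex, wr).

c1: I1→FPADD
c2: I1 RO · I2→ALU
c3: I2 RO
c4: I2 EX
c5: I1 EX · I2 WR R2
c6: I1 WR R4 · I3→ALU
c7: I3 RO · I4→FPADD
c8: I3 EX · I4 RO · I5→FPMUL
c9: I3 WR R2 · I5 RO
c11: I4 EX
c12: I4 WR R4
c13: I6→FPADD
c14: I5 EX · I7→ALU
c15: I5 WR R6
c16: I6 RO
c19: I6 EX
c20: I6 WR R5
c21: I7 RO · I8→FPADD
c22: I7 EX
c23: I7 WR R1
c24: I8 RO
c27: I8 EX
c28: I8 WR R2

I5 = (8, 9, 14, 15)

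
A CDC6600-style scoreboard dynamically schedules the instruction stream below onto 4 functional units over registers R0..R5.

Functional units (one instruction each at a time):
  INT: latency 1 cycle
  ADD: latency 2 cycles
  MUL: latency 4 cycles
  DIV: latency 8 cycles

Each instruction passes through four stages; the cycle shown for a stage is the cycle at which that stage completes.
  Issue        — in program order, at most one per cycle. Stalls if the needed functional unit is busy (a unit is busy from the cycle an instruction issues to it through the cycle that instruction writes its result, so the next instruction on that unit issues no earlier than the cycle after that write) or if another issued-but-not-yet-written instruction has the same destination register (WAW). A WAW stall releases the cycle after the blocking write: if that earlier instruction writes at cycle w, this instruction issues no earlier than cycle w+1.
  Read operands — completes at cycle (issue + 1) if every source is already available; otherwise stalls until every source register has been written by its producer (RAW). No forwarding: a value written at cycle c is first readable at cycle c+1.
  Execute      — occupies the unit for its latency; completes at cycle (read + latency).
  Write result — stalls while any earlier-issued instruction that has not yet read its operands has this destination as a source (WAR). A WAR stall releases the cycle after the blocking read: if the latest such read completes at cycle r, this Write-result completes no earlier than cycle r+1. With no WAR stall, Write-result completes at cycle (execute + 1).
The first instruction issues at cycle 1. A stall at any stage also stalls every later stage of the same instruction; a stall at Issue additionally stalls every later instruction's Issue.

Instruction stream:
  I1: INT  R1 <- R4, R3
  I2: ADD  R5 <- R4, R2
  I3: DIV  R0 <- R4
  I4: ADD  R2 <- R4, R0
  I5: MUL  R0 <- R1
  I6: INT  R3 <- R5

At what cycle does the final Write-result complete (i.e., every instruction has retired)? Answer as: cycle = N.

[1] I1 dispatched to INT
[2] I1 operands ready · I2 dispatched to ADD
[3] I1 complete · I2 operands ready · I3 dispatched to DIV
[4] R1←I1 · I3 operands ready
[5] I2 complete
[6] R5←I2
[7] I4 dispatched to ADD
[12] I3 complete
[13] R0←I3
[14] I4 operands ready · I5 dispatched to MUL
[15] I5 operands ready · I6 dispatched to INT
[16] I4 complete · I6 operands ready
[17] R2←I4 · I6 complete
[18] R3←I6
[19] I5 complete
[20] R0←I5

cycle = 20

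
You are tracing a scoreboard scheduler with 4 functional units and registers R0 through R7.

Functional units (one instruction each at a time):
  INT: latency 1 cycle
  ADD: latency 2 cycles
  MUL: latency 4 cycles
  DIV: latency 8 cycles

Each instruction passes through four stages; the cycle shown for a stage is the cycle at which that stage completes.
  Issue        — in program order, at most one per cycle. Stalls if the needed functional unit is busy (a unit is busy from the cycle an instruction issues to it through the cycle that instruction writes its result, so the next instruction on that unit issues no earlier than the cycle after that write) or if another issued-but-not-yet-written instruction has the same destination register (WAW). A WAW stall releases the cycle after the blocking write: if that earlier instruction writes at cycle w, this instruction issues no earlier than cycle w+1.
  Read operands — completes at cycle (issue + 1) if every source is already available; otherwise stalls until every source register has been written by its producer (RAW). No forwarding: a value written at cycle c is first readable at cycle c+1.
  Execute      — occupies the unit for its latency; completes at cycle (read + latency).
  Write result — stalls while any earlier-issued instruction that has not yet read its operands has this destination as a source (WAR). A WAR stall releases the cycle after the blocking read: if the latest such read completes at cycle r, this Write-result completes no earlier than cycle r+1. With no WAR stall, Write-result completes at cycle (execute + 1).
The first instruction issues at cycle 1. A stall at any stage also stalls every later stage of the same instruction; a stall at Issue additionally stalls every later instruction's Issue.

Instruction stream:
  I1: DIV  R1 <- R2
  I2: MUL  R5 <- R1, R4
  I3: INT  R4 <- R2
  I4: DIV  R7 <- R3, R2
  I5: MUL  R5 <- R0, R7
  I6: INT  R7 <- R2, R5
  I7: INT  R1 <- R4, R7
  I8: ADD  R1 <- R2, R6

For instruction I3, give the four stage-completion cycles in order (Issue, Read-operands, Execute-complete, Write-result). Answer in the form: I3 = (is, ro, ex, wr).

[I1] 1/2/10/11
[I2] 2/12/16/17  (RAW R1: wait I1 write@11)
[I3] 3/4/5/13  (WAR R4: wait I2 read@12)
[I4] 12/13/21/22  (struct: DIV busy until I1 writes@11)
[I5] 18/23/27/28  (struct: MUL busy until I2 writes@17; RAW R7: wait I4 write@22)
[I6] 23/29/30/31  (WAW R7: wait I4 write@22; RAW R5: wait I5 write@28)
[I7] 32/33/34/35  (struct: INT busy until I6 writes@31)
[I8] 36/37/39/40  (WAW R1: wait I7 write@35)

I3 = (3, 4, 5, 13)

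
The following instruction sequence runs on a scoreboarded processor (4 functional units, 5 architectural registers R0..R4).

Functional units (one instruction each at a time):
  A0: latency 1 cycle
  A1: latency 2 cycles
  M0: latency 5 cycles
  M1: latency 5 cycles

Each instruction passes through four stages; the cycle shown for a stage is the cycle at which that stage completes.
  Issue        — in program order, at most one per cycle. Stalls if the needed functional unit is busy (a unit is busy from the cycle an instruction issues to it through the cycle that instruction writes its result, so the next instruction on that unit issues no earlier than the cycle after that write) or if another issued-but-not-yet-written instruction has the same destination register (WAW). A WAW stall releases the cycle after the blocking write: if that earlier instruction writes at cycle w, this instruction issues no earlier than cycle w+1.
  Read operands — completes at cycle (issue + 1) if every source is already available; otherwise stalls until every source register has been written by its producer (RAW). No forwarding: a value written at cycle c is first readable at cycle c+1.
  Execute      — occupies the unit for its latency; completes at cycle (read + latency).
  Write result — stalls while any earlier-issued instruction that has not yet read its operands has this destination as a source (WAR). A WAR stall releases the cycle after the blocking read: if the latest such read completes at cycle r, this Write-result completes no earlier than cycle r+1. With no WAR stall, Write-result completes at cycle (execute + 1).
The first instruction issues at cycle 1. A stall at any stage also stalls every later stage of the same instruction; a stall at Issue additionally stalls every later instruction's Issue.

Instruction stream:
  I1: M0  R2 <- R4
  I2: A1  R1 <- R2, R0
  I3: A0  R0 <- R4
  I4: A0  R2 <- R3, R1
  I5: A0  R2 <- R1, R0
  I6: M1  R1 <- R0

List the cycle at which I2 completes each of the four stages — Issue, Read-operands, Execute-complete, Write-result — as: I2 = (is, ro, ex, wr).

c1: issue I1 (M0)
c2: I1 read-ops · issue I2 (A1)
c3: issue I3 (A0)
c4: I3 read-ops
c5: I3 finished on A0
c7: I1 finished on M0
c8: I1→R2
c9: I2 read-ops
c10: I3→R0
c11: I2 finished on A1 · issue I4 (A0)
c12: I2→R1
c13: I4 read-ops
c14: I4 finished on A0
c15: I4→R2
c16: issue I5 (A0)
c17: I5 read-ops · issue I6 (M1)
c18: I5 finished on A0 · I6 read-ops
c19: I5→R2
c23: I6 finished on M1
c24: I6→R1

I2 = (2, 9, 11, 12)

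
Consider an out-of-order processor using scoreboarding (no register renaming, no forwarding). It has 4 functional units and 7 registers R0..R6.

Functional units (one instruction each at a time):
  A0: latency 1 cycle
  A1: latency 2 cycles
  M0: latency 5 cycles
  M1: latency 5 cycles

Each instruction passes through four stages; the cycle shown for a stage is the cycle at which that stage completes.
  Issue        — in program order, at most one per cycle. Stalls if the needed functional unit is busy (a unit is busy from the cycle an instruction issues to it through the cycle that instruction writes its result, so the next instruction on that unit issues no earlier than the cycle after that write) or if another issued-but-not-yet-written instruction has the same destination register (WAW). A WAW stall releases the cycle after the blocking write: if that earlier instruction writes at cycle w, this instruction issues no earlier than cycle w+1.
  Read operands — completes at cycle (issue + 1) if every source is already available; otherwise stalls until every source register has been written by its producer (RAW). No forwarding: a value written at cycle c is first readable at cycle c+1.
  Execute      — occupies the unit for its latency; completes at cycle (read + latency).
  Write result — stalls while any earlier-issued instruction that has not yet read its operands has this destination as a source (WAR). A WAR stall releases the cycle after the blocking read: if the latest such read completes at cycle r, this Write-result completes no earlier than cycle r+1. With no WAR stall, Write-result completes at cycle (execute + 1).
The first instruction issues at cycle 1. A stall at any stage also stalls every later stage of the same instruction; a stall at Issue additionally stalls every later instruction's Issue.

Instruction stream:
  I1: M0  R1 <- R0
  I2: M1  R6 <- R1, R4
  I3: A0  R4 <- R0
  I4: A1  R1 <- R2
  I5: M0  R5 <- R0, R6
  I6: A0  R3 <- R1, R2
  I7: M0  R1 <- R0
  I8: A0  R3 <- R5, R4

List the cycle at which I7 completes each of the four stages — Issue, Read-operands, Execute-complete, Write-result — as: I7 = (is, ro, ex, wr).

I7 = (23, 24, 29, 30)

c1: issue I1 (M0)
c2: I1 read-ops · issue I2 (M1)
c3: issue I3 (A0)
c4: I3 read-ops
c5: I3 finished on A0
c7: I1 finished on M0
c8: I1→R1
c9: I2 read-ops · issue I4 (A1)
c10: I3→R4 · I4 read-ops · issue I5 (M0)
c11: issue I6 (A0)
c12: I4 finished on A1
c13: I4→R1
c14: I2 finished on M1 · I6 read-ops
c15: I2→R6 · I6 finished on A0
c16: I5 read-ops · I6→R3
c21: I5 finished on M0
c22: I5→R5
c23: issue I7 (M0)
c24: I7 read-ops · issue I8 (A0)
c25: I8 read-ops
c26: I8 finished on A0
c27: I8→R3
c29: I7 finished on M0
c30: I7→R1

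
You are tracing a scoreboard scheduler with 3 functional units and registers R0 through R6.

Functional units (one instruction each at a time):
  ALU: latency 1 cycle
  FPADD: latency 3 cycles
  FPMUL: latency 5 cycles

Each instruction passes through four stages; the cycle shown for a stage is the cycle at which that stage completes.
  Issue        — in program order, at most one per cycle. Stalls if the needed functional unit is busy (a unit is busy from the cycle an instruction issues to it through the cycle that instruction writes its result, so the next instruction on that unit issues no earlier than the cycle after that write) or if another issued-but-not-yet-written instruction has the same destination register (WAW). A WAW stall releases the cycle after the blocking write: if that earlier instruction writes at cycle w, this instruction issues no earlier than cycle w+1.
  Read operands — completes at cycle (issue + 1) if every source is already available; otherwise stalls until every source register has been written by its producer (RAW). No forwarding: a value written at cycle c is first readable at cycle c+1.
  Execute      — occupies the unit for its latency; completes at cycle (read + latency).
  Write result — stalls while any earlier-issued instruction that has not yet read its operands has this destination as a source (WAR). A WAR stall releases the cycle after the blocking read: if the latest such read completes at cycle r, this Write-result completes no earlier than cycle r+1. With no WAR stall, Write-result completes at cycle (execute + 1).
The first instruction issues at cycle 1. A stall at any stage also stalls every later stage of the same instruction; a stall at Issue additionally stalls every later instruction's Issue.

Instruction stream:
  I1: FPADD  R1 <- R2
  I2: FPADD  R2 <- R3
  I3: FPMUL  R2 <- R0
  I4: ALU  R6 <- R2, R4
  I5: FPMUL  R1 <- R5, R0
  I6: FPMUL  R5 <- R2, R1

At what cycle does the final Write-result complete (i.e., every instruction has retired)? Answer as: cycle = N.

cycle 1: I1 issues→FPADD
cycle 2: I1 reads
cycle 5: I1 exec-done
cycle 6: I1 writes R1
cycle 7: I2 issues→FPADD
cycle 8: I2 reads
cycle 11: I2 exec-done
cycle 12: I2 writes R2
cycle 13: I3 issues→FPMUL
cycle 14: I3 reads · I4 issues→ALU
cycle 19: I3 exec-done
cycle 20: I3 writes R2
cycle 21: I4 reads · I5 issues→FPMUL
cycle 22: I4 exec-done · I5 reads
cycle 23: I4 writes R6
cycle 27: I5 exec-done
cycle 28: I5 writes R1
cycle 29: I6 issues→FPMUL
cycle 30: I6 reads
cycle 35: I6 exec-done
cycle 36: I6 writes R5

cycle = 36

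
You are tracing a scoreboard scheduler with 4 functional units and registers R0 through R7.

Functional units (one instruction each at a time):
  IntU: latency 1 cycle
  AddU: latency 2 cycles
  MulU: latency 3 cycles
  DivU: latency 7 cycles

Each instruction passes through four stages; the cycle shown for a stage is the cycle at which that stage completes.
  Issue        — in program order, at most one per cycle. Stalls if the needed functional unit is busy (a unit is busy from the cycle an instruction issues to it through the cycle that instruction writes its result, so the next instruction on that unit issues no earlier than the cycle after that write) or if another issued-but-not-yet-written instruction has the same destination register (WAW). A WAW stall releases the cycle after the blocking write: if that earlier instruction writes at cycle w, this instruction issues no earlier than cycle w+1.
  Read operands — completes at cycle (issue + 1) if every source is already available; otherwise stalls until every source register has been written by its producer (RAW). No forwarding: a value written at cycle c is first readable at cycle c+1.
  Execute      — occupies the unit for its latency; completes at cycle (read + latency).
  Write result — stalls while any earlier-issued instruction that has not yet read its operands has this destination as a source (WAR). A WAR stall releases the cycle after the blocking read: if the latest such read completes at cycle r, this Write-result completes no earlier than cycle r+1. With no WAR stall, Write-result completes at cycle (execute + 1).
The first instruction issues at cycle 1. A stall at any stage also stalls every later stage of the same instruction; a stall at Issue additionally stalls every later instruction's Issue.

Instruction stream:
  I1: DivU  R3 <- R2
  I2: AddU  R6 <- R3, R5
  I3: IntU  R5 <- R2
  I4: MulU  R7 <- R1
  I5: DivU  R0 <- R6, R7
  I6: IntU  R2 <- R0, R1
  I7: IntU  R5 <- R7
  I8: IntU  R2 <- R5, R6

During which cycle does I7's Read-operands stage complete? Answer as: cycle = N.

1) issue 1, read 2, done 9, write 10
2) issue 2, read 11, done 13, write 14  <RAW R3: wait I1 write@10>
3) issue 3, read 4, done 5, write 12  <WAR R5: wait I2 read@11>
4) issue 4, read 5, done 8, write 9
5) issue 11, read 15, done 22, write 23  <struct: DivU busy until I1 writes@10 / RAW R6: wait I2 write@14>
6) issue 13, read 24, done 25, write 26  <struct: IntU busy until I3 writes@12 / RAW R0: wait I5 write@23>
7) issue 27, read 28, done 29, write 30  <struct: IntU busy until I6 writes@26>
8) issue 31, read 32, done 33, write 34  <struct: IntU busy until I7 writes@30>

cycle = 28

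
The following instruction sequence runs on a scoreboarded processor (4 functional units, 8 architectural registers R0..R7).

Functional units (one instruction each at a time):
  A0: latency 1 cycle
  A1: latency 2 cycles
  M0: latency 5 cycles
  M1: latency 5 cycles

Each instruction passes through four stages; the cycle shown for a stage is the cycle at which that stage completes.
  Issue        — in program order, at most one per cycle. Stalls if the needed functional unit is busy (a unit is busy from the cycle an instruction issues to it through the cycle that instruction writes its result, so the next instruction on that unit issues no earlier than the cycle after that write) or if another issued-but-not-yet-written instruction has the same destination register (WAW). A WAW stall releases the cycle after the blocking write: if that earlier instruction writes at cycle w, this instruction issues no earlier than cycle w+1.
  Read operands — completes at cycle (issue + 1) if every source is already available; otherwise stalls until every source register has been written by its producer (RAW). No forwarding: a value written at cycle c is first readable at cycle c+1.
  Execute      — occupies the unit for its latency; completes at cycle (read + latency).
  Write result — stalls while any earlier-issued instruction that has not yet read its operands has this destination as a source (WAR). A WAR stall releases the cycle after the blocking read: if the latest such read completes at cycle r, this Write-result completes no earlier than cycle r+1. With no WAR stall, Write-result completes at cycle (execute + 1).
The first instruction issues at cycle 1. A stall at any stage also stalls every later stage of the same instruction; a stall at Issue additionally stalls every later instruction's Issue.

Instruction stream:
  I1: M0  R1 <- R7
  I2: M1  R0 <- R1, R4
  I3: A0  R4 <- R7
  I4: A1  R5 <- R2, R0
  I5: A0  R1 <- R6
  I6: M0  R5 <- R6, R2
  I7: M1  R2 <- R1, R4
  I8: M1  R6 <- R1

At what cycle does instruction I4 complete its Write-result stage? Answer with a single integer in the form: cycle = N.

c1: I1 issues→M0
c2: I1 reads | I2 issues→M1
c3: I3 issues→A0
c4: I3 reads | I4 issues→A1
c5: I3 exec-done
c7: I1 exec-done
c8: I1 writes R1
c9: I2 reads
c10: I3 writes R4
c11: I5 issues→A0
c12: I5 reads
c13: I5 exec-done
c14: I2 exec-done | I5 writes R1
c15: I2 writes R0
c16: I4 reads
c18: I4 exec-done
c19: I4 writes R5
c20: I6 issues→M0
c21: I6 reads | I7 issues→M1
c22: I7 reads
c26: I6 exec-done
c27: I6 writes R5 | I7 exec-done
c28: I7 writes R2
c29: I8 issues→M1
c30: I8 reads
c35: I8 exec-done
c36: I8 writes R6

cycle = 19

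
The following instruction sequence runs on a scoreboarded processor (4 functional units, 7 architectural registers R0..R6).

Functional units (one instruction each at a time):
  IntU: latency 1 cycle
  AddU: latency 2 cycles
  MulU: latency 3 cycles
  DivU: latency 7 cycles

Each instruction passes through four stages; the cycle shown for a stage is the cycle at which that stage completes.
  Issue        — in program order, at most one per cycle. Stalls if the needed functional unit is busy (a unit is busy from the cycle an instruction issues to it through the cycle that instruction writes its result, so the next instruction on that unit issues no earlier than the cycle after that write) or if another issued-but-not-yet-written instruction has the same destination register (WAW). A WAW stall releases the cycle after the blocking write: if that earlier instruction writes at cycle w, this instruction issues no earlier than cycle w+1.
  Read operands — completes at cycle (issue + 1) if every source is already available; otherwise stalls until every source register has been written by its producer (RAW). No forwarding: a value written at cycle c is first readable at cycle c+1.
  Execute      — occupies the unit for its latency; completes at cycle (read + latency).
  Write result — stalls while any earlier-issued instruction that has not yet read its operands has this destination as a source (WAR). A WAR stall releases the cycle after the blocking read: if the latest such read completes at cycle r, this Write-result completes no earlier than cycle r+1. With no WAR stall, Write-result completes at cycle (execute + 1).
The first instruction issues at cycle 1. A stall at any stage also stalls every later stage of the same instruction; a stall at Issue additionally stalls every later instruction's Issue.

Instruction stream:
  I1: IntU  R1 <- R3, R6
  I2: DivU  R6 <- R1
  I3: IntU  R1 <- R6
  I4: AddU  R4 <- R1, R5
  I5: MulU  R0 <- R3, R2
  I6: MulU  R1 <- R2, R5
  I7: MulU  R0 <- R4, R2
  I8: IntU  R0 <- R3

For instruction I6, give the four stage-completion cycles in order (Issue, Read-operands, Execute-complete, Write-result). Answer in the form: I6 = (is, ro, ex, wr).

[1] I1 issues→IntU
[2] I1 reads | I2 issues→DivU
[3] I1 exec-done
[4] I1 writes R1
[5] I2 reads | I3 issues→IntU
[6] I4 issues→AddU
[7] I5 issues→MulU
[8] I5 reads
[11] I5 exec-done
[12] I2 exec-done | I5 writes R0
[13] I2 writes R6
[14] I3 reads
[15] I3 exec-done
[16] I3 writes R1
[17] I4 reads | I6 issues→MulU
[18] I6 reads
[19] I4 exec-done
[20] I4 writes R4
[21] I6 exec-done
[22] I6 writes R1
[23] I7 issues→MulU
[24] I7 reads
[27] I7 exec-done
[28] I7 writes R0
[29] I8 issues→IntU
[30] I8 reads
[31] I8 exec-done
[32] I8 writes R0

I6 = (17, 18, 21, 22)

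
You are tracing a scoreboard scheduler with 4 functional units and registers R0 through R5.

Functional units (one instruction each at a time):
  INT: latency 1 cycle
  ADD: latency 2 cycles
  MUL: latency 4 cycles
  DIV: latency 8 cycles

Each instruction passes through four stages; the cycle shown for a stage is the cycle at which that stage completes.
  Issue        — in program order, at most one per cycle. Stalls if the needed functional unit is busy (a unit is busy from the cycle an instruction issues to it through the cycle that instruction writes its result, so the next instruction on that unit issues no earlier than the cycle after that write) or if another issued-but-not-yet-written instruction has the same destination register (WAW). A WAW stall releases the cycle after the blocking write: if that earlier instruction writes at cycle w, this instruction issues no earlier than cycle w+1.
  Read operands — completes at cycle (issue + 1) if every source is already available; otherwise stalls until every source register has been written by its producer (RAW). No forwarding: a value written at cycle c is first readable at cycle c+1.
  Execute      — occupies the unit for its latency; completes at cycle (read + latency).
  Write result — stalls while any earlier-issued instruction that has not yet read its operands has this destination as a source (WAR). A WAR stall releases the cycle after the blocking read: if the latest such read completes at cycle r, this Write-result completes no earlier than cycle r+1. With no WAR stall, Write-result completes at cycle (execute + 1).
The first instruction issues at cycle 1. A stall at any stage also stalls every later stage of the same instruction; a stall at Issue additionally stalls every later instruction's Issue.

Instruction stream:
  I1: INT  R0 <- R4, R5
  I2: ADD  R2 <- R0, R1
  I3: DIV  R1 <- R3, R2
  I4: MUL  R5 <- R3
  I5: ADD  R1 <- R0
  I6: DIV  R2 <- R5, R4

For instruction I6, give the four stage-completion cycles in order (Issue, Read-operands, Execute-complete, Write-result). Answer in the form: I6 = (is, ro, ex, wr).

I6 = (20, 21, 29, 30)

c1: I1 dispatched to INT
c2: I1 operands ready | I2 dispatched to ADD
c3: I1 complete | I3 dispatched to DIV
c4: R0←I1 | I4 dispatched to MUL
c5: I2 operands ready | I4 operands ready
c7: I2 complete
c8: R2←I2
c9: I3 operands ready | I4 complete
c10: R5←I4
c17: I3 complete
c18: R1←I3
c19: I5 dispatched to ADD
c20: I5 operands ready | I6 dispatched to DIV
c21: I6 operands ready
c22: I5 complete
c23: R1←I5
c29: I6 complete
c30: R2←I6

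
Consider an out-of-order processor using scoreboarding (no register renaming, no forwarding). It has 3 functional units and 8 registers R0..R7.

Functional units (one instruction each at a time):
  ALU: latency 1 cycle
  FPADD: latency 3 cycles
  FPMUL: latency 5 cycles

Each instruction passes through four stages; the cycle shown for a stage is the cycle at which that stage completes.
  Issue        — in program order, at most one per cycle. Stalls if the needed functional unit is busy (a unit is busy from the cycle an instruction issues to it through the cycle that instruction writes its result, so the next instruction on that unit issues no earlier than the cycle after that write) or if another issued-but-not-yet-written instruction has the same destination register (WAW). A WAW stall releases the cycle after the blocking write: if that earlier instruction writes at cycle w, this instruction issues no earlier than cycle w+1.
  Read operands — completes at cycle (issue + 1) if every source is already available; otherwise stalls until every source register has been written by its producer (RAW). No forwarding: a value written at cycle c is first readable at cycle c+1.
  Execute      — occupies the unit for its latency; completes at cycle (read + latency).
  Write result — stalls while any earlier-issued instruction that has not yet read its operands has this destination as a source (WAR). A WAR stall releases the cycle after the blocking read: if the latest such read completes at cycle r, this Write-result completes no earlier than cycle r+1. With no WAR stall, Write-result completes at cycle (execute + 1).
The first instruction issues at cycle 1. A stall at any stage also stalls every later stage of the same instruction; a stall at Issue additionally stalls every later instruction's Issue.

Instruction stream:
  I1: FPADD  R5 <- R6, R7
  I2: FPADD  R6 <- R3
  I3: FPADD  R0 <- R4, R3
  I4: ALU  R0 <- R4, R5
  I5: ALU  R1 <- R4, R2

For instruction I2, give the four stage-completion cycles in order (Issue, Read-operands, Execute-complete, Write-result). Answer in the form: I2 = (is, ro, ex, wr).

I2 = (7, 8, 11, 12)

[1] I1 dispatched to FPADD
[2] I1 operands ready
[5] I1 complete
[6] R5←I1
[7] I2 dispatched to FPADD
[8] I2 operands ready
[11] I2 complete
[12] R6←I2
[13] I3 dispatched to FPADD
[14] I3 operands ready
[17] I3 complete
[18] R0←I3
[19] I4 dispatched to ALU
[20] I4 operands ready
[21] I4 complete
[22] R0←I4
[23] I5 dispatched to ALU
[24] I5 operands ready
[25] I5 complete
[26] R1←I5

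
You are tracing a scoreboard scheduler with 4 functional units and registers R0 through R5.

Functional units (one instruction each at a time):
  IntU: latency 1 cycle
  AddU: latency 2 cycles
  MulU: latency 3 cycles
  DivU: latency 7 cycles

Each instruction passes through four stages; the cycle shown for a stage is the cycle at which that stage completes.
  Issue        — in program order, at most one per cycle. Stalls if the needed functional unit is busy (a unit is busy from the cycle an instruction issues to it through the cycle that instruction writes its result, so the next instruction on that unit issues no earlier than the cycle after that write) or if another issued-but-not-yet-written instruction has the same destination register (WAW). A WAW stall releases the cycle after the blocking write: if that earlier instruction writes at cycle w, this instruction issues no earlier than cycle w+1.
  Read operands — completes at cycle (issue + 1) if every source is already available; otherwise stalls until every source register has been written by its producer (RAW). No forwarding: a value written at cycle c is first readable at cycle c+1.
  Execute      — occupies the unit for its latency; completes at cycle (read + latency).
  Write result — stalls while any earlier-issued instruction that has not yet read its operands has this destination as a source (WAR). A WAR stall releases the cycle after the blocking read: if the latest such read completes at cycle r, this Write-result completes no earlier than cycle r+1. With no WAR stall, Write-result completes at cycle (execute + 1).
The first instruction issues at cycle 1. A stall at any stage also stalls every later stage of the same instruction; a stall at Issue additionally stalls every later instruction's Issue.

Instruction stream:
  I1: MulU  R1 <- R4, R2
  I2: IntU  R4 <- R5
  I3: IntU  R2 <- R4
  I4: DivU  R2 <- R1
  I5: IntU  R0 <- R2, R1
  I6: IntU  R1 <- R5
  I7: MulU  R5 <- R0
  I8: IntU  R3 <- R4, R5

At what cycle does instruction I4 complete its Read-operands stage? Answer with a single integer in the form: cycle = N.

cycle 1: issue I1 (MulU)
cycle 2: I1 read-ops · issue I2 (IntU)
cycle 3: I2 read-ops
cycle 4: I2 finished on IntU
cycle 5: I1 finished on MulU · I2→R4
cycle 6: I1→R1 · issue I3 (IntU)
cycle 7: I3 read-ops
cycle 8: I3 finished on IntU
cycle 9: I3→R2
cycle 10: issue I4 (DivU)
cycle 11: I4 read-ops · issue I5 (IntU)
cycle 18: I4 finished on DivU
cycle 19: I4→R2
cycle 20: I5 read-ops
cycle 21: I5 finished on IntU
cycle 22: I5→R0
cycle 23: issue I6 (IntU)
cycle 24: I6 read-ops · issue I7 (MulU)
cycle 25: I6 finished on IntU · I7 read-ops
cycle 26: I6→R1
cycle 27: issue I8 (IntU)
cycle 28: I7 finished on MulU
cycle 29: I7→R5
cycle 30: I8 read-ops
cycle 31: I8 finished on IntU
cycle 32: I8→R3

cycle = 11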